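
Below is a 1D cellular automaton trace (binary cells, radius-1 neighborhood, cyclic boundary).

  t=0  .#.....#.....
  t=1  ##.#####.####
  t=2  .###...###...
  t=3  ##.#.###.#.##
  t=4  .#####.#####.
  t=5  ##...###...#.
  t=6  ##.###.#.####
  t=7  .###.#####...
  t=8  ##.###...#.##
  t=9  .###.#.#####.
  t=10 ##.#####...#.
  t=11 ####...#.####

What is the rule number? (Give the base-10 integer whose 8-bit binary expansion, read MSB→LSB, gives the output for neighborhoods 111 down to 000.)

  [7] ### => .  t=1,i=0
  [6] ##. => #  t=1,i=1
  [5] #.# => #  t=1,i=2
  [4] #.. => .  t=0,i=2
  [3] .## => #  t=1,i=3
  [2] .#. => #  t=0,i=1
  [1] ..# => #  t=0,i=0
  [0] ... => #  t=0,i=3
  bits 01101111 = 111

111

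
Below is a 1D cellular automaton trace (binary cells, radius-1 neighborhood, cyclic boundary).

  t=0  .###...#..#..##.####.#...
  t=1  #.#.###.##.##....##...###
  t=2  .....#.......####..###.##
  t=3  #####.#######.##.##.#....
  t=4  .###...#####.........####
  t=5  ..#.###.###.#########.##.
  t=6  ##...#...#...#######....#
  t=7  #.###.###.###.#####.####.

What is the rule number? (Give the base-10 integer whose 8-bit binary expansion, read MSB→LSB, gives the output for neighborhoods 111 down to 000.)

147

  ###|#  b7=1 t=0,i=2
  ##.|.  b6=0 t=0,i=3
  #.#|.  b5=0 t=0,i=15
  #..|#  b4=1 t=0,i=4
  .##|.  b3=0 t=0,i=1
  .#.|.  b2=0 t=0,i=7
  ..#|#  b1=1 t=0,i=0
  ...|#  b0=1 t=0,i=5
  bits 10010011 = 147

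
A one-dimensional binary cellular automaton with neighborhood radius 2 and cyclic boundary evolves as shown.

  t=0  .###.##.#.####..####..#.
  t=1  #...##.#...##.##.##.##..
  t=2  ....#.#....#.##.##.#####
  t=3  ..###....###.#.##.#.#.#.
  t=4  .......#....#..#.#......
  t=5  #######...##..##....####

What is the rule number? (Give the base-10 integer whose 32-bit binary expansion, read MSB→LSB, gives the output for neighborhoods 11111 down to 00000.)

  [31] ##### => .  t=2,i=21
  [30] ####. => #  t=0,i=12
  [29] ###.# => .  t=0,i=3
  [28] ###.. => .  t=0,i=13
  [27] ##.## => #  t=0,i=4
  [26] ##.#. => #  t=0,i=7
  [25] ##..# => #  t=0,i=14
  [24] ##... => .  t=2,i=0
  [23] #.### => .  t=0,i=10
  [22] #.##. => #  t=0,i=5
  [21] #.#.# => .  t=0,i=8
  [20] #.#.. => .  t=1,i=7
  [19] #..## => #  t=0,i=0
  [18] #..#. => #  t=0,i=21
  [17] #...# => .  t=1,i=2
  [16] #.... => .  t=2,i=1
  [15] .#### => #  t=0,i=11
  [14] .###. => .  t=0,i=2
  [13] .##.# => .  t=0,i=6
  [12] .##.. => #  t=1,i=21
  [11] .#.## => .  t=0,i=9
  [10] .#.#. => .  t=2,i=5
  [9] .#..# => .  t=0,i=23
  [8] .#... => .  t=1,i=1
  [7] ..### => .  t=0,i=1
  [6] ..##. => #  t=1,i=4
  [5] ..#.# => #  t=2,i=4
  [4] ..#.. => .  t=0,i=22
  [3] ...## => .  t=1,i=3
  [2] ...#. => #  t=2,i=3
  [1] ....# => #  t=2,i=2
  [0] ..... => #  t=4,i=0
  bits 01001110010011001001000001100111 = 1313640551

1313640551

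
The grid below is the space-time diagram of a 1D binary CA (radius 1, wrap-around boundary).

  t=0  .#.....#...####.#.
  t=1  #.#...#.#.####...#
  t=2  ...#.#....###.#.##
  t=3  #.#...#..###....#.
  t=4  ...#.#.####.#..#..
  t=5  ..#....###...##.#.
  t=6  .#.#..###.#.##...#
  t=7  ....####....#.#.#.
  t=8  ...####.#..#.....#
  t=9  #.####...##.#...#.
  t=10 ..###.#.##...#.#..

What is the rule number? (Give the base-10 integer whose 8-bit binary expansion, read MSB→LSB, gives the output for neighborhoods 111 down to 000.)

  ###|#  b7=1 t=0,i=12
  ##.|.  b6=0 t=0,i=14
  #.#|.  b5=0 t=0,i=15
  #..|#  b4=1 t=0,i=2
  .##|#  b3=1 t=0,i=11
  .#.|.  b2=0 t=0,i=1
  ..#|#  b1=1 t=0,i=0
  ...|.  b0=0 t=0,i=3
  bits 10011010 = 154

154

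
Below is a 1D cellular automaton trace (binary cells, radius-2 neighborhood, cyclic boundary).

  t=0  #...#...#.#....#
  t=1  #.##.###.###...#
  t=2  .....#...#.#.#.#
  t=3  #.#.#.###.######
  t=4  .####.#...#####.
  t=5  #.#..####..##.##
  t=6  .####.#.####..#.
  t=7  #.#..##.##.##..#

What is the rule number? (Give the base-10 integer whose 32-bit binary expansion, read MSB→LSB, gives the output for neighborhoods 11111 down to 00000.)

2528810821

  nb #####: next=#  (t=3,i=12, bit31=1)
  nb ####.: next=.  (t=3,i=15, bit30=0)
  nb ###.#: next=.  (t=1,i=7, bit29=0)
  nb ###..: next=#  (t=1,i=11, bit28=1)
  nb ##.##: next=.  (t=1,i=1, bit27=0)
  nb ##.#.: next=#  (t=3,i=1, bit26=1)
  nb ##..#: next=#  (t=4,i=15, bit25=1)
  nb ##...: next=.  (t=0,i=1, bit24=0)
  nb #.###: next=#  (t=1,i=5, bit23=1)
  nb #.##.: next=.  (t=1,i=2, bit22=0)
  nb #.#.#: next=#  (t=2,i=11, bit21=1)
  nb #.#..: next=#  (t=0,i=10, bit20=1)
  nb #..##: next=#  (t=4,i=0, bit19=1)
  nb #..#.: next=.  (t=6,i=13, bit18=0)
  nb #...#: next=#  (t=0,i=2, bit17=1)
  nb #....: next=.  (t=0,i=12, bit16=0)
  nb .####: next=#  (t=3,i=11, bit15=1)
  nb .###.: next=.  (t=1,i=6, bit14=0)
  nb .##.#: next=.  (t=1,i=0, bit13=0)
  nb .##..: next=#  (t=0,i=0, bit12=1)
  nb .#.##: next=.  (t=3,i=5, bit11=0)
  nb .#.#.: next=#  (t=0,i=9, bit10=1)
  nb .#..#: next=#  (t=5,i=3, bit9=1)
  nb .#...: next=#  (t=0,i=5, bit8=1)
  nb ..###: next=.  (t=4,i=1, bit7=0)
  nb ..##.: next=#  (t=0,i=15, bit6=1)
  nb ..#.#: next=.  (t=0,i=8, bit5=0)
  nb ..#..: next=.  (t=0,i=4, bit4=0)
  nb ...##: next=.  (t=0,i=14, bit3=0)
  nb ...#.: next=#  (t=0,i=3, bit2=1)
  nb ....#: next=.  (t=0,i=13, bit1=0)
  nb .....: next=#  (t=2,i=2, bit0=1)
  bits 10010110101110101001011101000101 = 2528810821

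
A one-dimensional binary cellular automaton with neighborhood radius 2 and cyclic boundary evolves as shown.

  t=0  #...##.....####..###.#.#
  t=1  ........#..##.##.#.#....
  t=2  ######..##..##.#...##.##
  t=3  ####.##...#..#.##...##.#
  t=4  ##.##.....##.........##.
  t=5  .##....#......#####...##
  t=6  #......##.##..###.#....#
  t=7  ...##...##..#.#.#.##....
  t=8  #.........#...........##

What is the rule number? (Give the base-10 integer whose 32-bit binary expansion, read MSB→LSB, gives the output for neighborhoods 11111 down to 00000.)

  nb #####: next=#  (t=2,i=0, bit31=1)
  nb ####.: next=.  (t=0,i=13, bit30=0)
  nb ###.#: next=#  (t=0,i=19, bit29=1)
  nb ###..: next=#  (t=0,i=14, bit28=1)
  nb ##.##: next=#  (t=1,i=13, bit27=1)
  nb ##.#.: next=.  (t=0,i=20, bit26=0)
  nb ##..#: next=#  (t=0,i=15, bit25=1)
  nb ##...: next=.  (t=0,i=1, bit24=0)
  nb #.###: next=.  (t=2,i=22, bit23=0)
  nb #.##.: next=.  (t=0,i=23, bit22=0)
  nb #.#.#: next=.  (t=0,i=21, bit21=0)
  nb #.#..: next=#  (t=1,i=19, bit20=1)
  nb #..##: next=.  (t=0,i=16, bit19=0)
  nb #..#.: next=.  (t=3,i=12, bit18=0)
  nb #...#: next=.  (t=0,i=2, bit17=0)
  nb #....: next=.  (t=0,i=7, bit16=0)
  nb .####: next=#  (t=0,i=12, bit15=1)
  nb .###.: next=.  (t=0,i=18, bit14=0)
  nb .##.#: next=#  (t=1,i=12, bit13=1)
  nb .##..: next=.  (t=0,i=0, bit12=0)
  nb .#.##: next=.  (t=0,i=22, bit11=0)
  nb .#.#.: next=.  (t=1,i=18, bit10=0)
  nb .#..#: next=#  (t=1,i=9, bit9=1)
  nb .#...: next=#  (t=1,i=20, bit8=1)
  nb ..###: next=#  (t=0,i=11, bit7=1)
  nb ..##.: next=.  (t=0,i=4, bit6=0)
  nb ..#.#: next=.  (t=3,i=13, bit5=0)
  nb ..#..: next=#  (t=1,i=8, bit4=1)
  nb ...##: next=.  (t=0,i=3, bit3=0)
  nb ...#.: next=.  (t=1,i=7, bit2=0)
  nb ....#: next=.  (t=0,i=9, bit1=0)
  nb .....: next=#  (t=0,i=8, bit0=1)
  bits 10111010000100001010001110010001 = 3121652625

3121652625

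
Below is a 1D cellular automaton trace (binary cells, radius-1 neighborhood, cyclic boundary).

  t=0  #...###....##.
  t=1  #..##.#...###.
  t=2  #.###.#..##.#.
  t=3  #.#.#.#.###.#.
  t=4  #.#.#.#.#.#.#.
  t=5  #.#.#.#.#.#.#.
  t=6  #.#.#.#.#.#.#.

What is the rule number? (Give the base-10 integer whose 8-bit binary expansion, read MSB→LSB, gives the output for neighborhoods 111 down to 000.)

  nb ###: next=.  (t=0,i=5, bit7=0)
  nb ##.: next=#  (t=0,i=6, bit6=1)
  nb #.#: next=.  (t=0,i=13, bit5=0)
  nb #..: next=.  (t=0,i=1, bit4=0)
  nb .##: next=#  (t=0,i=4, bit3=1)
  nb .#.: next=#  (t=0,i=0, bit2=1)
  nb ..#: next=#  (t=0,i=3, bit1=1)
  nb ...: next=.  (t=0,i=2, bit0=0)
  bits 01001110 = 78

78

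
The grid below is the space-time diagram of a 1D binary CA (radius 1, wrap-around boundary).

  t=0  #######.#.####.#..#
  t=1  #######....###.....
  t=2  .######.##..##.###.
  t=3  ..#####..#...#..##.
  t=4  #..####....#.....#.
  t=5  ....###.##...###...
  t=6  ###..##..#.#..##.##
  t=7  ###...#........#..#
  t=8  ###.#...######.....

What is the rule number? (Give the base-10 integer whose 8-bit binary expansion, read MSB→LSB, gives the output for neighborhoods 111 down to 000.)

  [7] ### => #  t=0,i=0
  [6] ##. => #  t=0,i=6
  [5] #.# => .  t=0,i=7
  [4] #.. => .  t=0,i=16
  [3] .## => .  t=0,i=10
  [2] .#. => .  t=0,i=8
  [1] ..# => .  t=0,i=17
  [0] ... => #  t=1,i=8
  bits 11000001 = 193

193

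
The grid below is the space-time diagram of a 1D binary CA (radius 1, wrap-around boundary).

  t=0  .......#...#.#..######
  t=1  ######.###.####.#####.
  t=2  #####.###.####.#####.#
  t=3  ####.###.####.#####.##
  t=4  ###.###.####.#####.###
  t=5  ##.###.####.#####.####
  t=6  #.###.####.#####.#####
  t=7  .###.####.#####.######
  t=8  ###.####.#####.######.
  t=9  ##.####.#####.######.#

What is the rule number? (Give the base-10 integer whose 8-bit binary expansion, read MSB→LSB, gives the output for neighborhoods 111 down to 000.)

  ###|#  b7=1 t=0,i=17
  ##.|.  b6=0 t=0,i=21
  #.#|#  b5=1 t=0,i=12
  #..|#  b4=1 t=0,i=0
  .##|#  b3=1 t=0,i=16
  .#.|#  b2=1 t=0,i=7
  ..#|.  b1=0 t=0,i=6
  ...|#  b0=1 t=0,i=1
  bits 10111101 = 189

189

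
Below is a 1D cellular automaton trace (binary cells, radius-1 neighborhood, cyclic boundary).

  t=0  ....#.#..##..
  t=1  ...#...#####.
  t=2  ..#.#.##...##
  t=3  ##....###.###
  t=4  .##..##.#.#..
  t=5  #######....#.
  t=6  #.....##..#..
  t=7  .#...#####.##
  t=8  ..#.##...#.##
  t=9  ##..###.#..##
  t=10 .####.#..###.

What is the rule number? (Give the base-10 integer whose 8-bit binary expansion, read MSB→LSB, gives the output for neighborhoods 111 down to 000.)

  ### -> .   bit 7 = 0  t=1,i=8
  ##. -> #   bit 6 = 1  t=0,i=10
  #.# -> .   bit 5 = 0  t=0,i=5
  #.. -> #   bit 4 = 1  t=0,i=7
  .## -> #   bit 3 = 1  t=0,i=9
  .#. -> .   bit 2 = 0  t=0,i=4
  ..# -> #   bit 1 = 1  t=0,i=3
  ... -> .   bit 0 = 0  t=0,i=0
  bits 01011010 = 90

90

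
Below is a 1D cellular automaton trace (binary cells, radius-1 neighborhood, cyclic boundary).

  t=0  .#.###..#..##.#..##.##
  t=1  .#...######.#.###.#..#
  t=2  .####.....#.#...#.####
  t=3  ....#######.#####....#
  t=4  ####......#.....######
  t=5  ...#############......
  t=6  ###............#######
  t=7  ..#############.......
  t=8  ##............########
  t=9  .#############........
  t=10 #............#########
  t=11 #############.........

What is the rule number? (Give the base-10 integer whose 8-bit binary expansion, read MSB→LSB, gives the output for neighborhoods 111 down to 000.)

87

  [7] ### => .  t=0,i=4
  [6] ##. => #  t=0,i=5
  [5] #.# => .  t=0,i=0
  [4] #.. => #  t=0,i=6
  [3] .## => .  t=0,i=3
  [2] .#. => #  t=0,i=1
  [1] ..# => #  t=0,i=7
  [0] ... => #  t=1,i=3
  bits 01010111 = 87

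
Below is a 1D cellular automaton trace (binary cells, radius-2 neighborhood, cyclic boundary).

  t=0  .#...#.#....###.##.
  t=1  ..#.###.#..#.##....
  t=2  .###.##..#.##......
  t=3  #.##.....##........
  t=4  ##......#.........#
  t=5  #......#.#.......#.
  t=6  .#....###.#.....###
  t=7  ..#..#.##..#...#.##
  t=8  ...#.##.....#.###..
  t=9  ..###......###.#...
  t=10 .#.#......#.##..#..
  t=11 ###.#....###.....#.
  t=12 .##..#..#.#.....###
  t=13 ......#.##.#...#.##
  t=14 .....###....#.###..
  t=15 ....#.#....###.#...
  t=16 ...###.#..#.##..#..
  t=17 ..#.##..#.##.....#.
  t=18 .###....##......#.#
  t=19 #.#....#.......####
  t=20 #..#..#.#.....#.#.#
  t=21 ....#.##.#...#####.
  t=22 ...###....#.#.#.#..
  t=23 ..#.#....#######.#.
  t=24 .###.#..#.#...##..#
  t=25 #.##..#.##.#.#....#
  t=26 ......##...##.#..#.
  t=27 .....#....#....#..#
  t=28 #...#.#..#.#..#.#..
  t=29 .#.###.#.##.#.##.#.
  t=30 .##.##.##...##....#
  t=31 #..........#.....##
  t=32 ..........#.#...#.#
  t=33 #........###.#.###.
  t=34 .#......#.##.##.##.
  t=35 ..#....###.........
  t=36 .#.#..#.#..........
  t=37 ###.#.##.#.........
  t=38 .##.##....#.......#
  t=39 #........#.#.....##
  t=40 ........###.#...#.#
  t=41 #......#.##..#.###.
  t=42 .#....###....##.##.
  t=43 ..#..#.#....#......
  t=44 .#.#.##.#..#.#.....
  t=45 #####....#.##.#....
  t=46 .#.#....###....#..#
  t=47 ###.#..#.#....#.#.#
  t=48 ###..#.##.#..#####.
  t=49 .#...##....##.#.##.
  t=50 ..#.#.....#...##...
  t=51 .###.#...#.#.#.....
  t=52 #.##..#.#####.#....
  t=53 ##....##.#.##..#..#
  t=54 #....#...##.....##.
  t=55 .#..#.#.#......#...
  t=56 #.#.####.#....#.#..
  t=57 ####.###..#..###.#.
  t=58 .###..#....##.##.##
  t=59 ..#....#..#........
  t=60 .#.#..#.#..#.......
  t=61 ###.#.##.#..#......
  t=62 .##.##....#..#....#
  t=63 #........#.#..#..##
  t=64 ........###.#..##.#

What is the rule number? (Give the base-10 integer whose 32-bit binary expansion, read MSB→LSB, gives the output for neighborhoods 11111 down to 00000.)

1613287212

  #####|.  b31=0 t=19,i=17
  ####.|#  b30=1 t=19,i=18
  ###.#|#  b29=1 t=0,i=14
  ###..|.  b28=0 t=4,i=1
  ##.##|.  b27=0 t=0,i=15
  ##.#.|.  b26=0 t=1,i=7
  ##..#|.  b25=0 t=0,i=18
  ##...|.  b24=0 t=1,i=15
  #.###|.  b23=0 t=1,i=4
  #.##.|.  b22=0 t=0,i=16
  #.#.#|#  b21=1 t=18,i=18
  #.#..|.  b20=0 t=0,i=7
  #..##|#  b19=1 t=48,i=12
  #..#.|.  b18=0 t=0,i=0
  #...#|.  b17=0 t=0,i=3
  #....|.  b16=0 t=0,i=9
  .####|#  b15=1 t=19,i=16
  .###.|#  b14=1 t=0,i=13
  .##.#|.  b13=0 t=13,i=9
  .##..|.  b12=0 t=0,i=17
  .#.##|#  b11=1 t=1,i=3
  .#.#.|#  b10=1 t=0,i=6
  .#..#|#  b9=1 t=1,i=9
  .#...|#  b8=1 t=0,i=2
  ..###|.  b7=0 t=0,i=12
  ..##.|.  b6=0 t=3,i=9
  ..#.#|#  b5=1 t=0,i=5
  ..#..|.  b4=0 t=0,i=1
  ...##|#  b3=1 t=0,i=11
  ...#.|#  b2=1 t=0,i=4
  ....#|.  b1=0 t=0,i=10
  .....|.  b0=0 t=1,i=17
  bits 01100000001010001100111100101100 = 1613287212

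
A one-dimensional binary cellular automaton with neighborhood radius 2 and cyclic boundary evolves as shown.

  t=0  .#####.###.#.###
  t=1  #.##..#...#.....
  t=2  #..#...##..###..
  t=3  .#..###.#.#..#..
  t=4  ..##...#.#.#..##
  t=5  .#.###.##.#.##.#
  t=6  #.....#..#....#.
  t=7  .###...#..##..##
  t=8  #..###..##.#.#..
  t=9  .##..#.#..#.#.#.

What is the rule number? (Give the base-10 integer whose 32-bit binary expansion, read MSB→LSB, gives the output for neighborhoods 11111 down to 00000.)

  nb #####: next=#  (t=0,i=3, bit31=1)
  nb ####.: next=.  (t=0,i=4, bit30=0)
  nb ###.#: next=.  (t=0,i=5, bit29=0)
  nb ###..: next=#  (t=2,i=13, bit28=1)
  nb ##.##: next=#  (t=0,i=0, bit27=1)
  nb ##.#.: next=#  (t=0,i=10, bit26=1)
  nb ##..#: next=.  (t=1,i=4, bit25=0)
  nb ##...: next=#  (t=4,i=4, bit24=1)
  nb #.###: next=.  (t=0,i=1, bit23=0)
  nb #.##.: next=.  (t=1,i=2, bit22=0)
  nb #.#.#: next=.  (t=0,i=11, bit21=0)
  nb #.#..: next=.  (t=3,i=10, bit20=0)
  nb #..##: next=#  (t=2,i=10, bit19=1)
  nb #..#.: next=.  (t=1,i=5, bit18=0)
  nb #...#: next=#  (t=1,i=8, bit17=1)
  nb #....: next=#  (t=1,i=12, bit16=1)
  nb .####: next=#  (t=0,i=2, bit15=1)
  nb .###.: next=.  (t=0,i=8, bit14=0)
  nb .##.#: next=.  (t=5,i=8, bit13=0)
  nb .##..: next=#  (t=1,i=3, bit12=1)
  nb .#.##: next=.  (t=0,i=12, bit11=0)
  nb .#.#.: next=#  (t=3,i=9, bit10=1)
  nb .#..#: next=#  (t=2,i=1, bit9=1)
  nb .#...: next=#  (t=1,i=7, bit8=1)
  nb ..###: next=.  (t=2,i=11, bit7=0)
  nb ..##.: next=.  (t=2,i=7, bit6=0)
  nb ..#.#: next=#  (t=1,i=0, bit5=1)
  nb ..#..: next=.  (t=1,i=6, bit4=0)
  nb ...##: next=#  (t=2,i=6, bit3=1)
  nb ...#.: next=.  (t=1,i=9, bit2=0)
  nb ....#: next=.  (t=1,i=14, bit1=0)
  nb .....: next=#  (t=1,i=13, bit0=1)
  bits 10011101000010111001011100101001 = 2634782505

2634782505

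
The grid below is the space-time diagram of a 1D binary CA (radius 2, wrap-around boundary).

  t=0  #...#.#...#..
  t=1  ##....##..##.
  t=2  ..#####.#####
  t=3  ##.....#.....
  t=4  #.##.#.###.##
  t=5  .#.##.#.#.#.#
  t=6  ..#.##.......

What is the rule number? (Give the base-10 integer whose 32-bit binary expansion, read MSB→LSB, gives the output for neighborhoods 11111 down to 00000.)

253324122

  nb #####: next=.  (t=2,i=4, bit31=0)
  nb ####.: next=.  (t=2,i=5, bit30=0)
  nb ###.#: next=.  (t=2,i=6, bit29=0)
  nb ###..: next=.  (t=2,i=12, bit28=0)
  nb ##.##: next=#  (t=1,i=12, bit27=1)
  nb ##.#.: next=#  (t=4,i=4, bit26=1)
  nb ##..#: next=#  (t=1,i=8, bit25=1)
  nb ##...: next=#  (t=1,i=2, bit24=1)
  nb #.###: next=.  (t=2,i=8, bit23=0)
  nb #.##.: next=.  (t=1,i=0, bit22=0)
  nb #.#.#: next=.  (t=4,i=5, bit21=0)
  nb #.#..: next=#  (t=0,i=6, bit20=1)
  nb #..##: next=#  (t=1,i=9, bit19=1)
  nb #..#.: next=.  (t=0,i=12, bit18=0)
  nb #...#: next=.  (t=0,i=2, bit17=0)
  nb #....: next=#  (t=1,i=3, bit16=1)
  nb .####: next=.  (t=2,i=3, bit15=0)
  nb .###.: next=#  (t=4,i=8, bit14=1)
  nb .##.#: next=#  (t=1,i=11, bit13=1)
  nb .##..: next=.  (t=1,i=1, bit12=0)
  nb .#.##: next=#  (t=4,i=6, bit11=1)
  nb .#.#.: next=.  (t=0,i=5, bit10=0)
  nb .#..#: next=#  (t=0,i=11, bit9=1)
  nb .#...: next=#  (t=0,i=1, bit8=1)
  nb ..###: next=.  (t=2,i=2, bit7=0)
  nb ..##.: next=#  (t=1,i=6, bit6=1)
  nb ..#.#: next=.  (t=0,i=4, bit5=0)
  nb ..#..: next=#  (t=0,i=0, bit4=1)
  nb ...##: next=#  (t=1,i=5, bit3=1)
  nb ...#.: next=.  (t=0,i=3, bit2=0)
  nb ....#: next=#  (t=1,i=4, bit1=1)
  nb .....: next=.  (t=3,i=4, bit0=0)
  bits 00001111000110010110101101011010 = 253324122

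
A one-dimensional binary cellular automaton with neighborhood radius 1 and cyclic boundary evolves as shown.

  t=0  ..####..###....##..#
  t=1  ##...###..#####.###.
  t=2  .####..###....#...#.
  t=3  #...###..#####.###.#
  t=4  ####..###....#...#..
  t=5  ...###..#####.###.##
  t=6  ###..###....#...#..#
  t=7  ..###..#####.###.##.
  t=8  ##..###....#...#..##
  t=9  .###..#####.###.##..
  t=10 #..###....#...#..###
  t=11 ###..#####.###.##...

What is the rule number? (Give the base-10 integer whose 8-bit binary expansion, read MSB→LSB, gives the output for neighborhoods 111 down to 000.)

83

  [7] ### => .  t=0,i=3
  [6] ##. => #  t=0,i=5
  [5] #.# => .  t=1,i=15
  [4] #.. => #  t=0,i=0
  [3] .## => .  t=0,i=2
  [2] .#. => .  t=0,i=19
  [1] ..# => #  t=0,i=1
  [0] ... => #  t=0,i=12
  bits 01010011 = 83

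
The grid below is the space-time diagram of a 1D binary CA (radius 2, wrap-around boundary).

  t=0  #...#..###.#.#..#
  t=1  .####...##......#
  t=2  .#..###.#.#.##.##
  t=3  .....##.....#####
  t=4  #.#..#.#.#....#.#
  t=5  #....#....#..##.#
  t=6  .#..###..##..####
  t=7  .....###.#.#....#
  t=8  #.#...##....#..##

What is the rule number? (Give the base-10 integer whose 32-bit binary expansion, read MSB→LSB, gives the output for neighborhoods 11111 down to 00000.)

3150078325

  ##### -> #   bit 31 = 1  t=3,i=14
  ####. -> .   bit 30 = 0  t=1,i=3
  ###.# -> #   bit 29 = 1  t=0,i=9
  ###.. -> #   bit 28 = 1  t=1,i=4
  ##.## -> #   bit 27 = 1  t=2,i=14
  ##.#. -> .   bit 26 = 0  t=0,i=10
  ##..# -> #   bit 25 = 1  t=6,i=7
  ##... -> #   bit 24 = 1  t=0,i=1
  #.### -> #   bit 23 = 1  t=1,i=1
  #.##. -> #   bit 22 = 1  t=2,i=12
  #.#.# -> .   bit 21 = 0  t=0,i=11
  #.#.. -> .   bit 20 = 0  t=0,i=13
  #..## -> .   bit 19 = 0  t=0,i=6
  #..#. -> .   bit 18 = 0  t=4,i=4
  #...# -> #   bit 17 = 1  t=0,i=2
  #.... -> .   bit 16 = 0  t=1,i=11
  .#### -> .   bit 15 = 0  t=1,i=2
  .###. -> #   bit 14 = 1  t=0,i=8
  .##.# -> #   bit 13 = 1  t=2,i=13
  .##.. -> .   bit 12 = 0  t=0,i=0
  .#.## -> .   bit 11 = 0  t=1,i=0
  .#.#. -> .   bit 10 = 0  t=0,i=12
  .#..# -> .   bit 9 = 0  t=0,i=5
  .#... -> #   bit 8 = 1  t=4,i=10
  ..### -> .   bit 7 = 0  t=0,i=7
  ..##. -> #   bit 6 = 1  t=0,i=16
  ..#.# -> #   bit 5 = 1  t=1,i=16
  ..#.. -> #   bit 4 = 1  t=0,i=4
  ...## -> .   bit 3 = 0  t=1,i=7
  ...#. -> #   bit 2 = 1  t=0,i=3
  ....# -> .   bit 1 = 0  t=1,i=14
  ..... -> #   bit 0 = 1  t=1,i=12
  bits 10111011110000100110000101110101 = 3150078325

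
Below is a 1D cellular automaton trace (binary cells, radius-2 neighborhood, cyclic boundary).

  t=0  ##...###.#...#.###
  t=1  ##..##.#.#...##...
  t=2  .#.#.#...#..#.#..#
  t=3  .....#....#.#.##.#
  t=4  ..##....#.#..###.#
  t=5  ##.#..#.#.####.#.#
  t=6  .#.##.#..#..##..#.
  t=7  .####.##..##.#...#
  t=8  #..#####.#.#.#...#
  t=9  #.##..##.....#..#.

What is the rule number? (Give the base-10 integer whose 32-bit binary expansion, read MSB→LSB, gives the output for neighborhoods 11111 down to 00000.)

  ##### -> .   bit 31 = 0  t=0,i=17
  ####. -> #   bit 30 = 1  t=0,i=0
  ###.# -> #   bit 29 = 1  t=0,i=7
  ###.. -> #   bit 28 = 1  t=0,i=1
  ##.## -> #   bit 27 = 1  t=7,i=5
  ##.#. -> .   bit 26 = 0  t=0,i=8
  ##..# -> .   bit 25 = 0  t=1,i=2
  ##... -> .   bit 24 = 0  t=0,i=2
  #.### -> .   bit 23 = 0  t=0,i=15
  #.##. -> #   bit 22 = 1  t=3,i=14
  #.#.# -> .   bit 21 = 0  t=1,i=7
  #.#.. -> #   bit 20 = 1  t=0,i=9
  #..## -> #   bit 19 = 1  t=1,i=3
  #..#. -> .   bit 18 = 0  t=2,i=11
  #...# -> .   bit 17 = 0  t=0,i=3
  #.... -> .   bit 16 = 0  t=3,i=1
  .#### -> .   bit 15 = 0  t=0,i=16
  .###. -> .   bit 14 = 0  t=0,i=6
  .##.# -> #   bit 13 = 1  t=1,i=5
  .##.. -> #   bit 12 = 1  t=1,i=1
  .#.## -> #   bit 11 = 1  t=0,i=14
  .#.#. -> .   bit 10 = 0  t=1,i=8
  .#..# -> #   bit 9 = 1  t=2,i=10
  .#... -> .   bit 8 = 0  t=0,i=10
  ..### -> #   bit 7 = 1  t=0,i=5
  ..##. -> .   bit 6 = 0  t=1,i=0
  ..#.# -> #   bit 5 = 1  t=0,i=13
  ..#.. -> .   bit 4 = 0  t=2,i=9
  ...## -> #   bit 3 = 1  t=0,i=4
  ...#. -> .   bit 2 = 0  t=0,i=12
  ....# -> #   bit 1 = 1  t=3,i=3
  ..... -> #   bit 0 = 1  t=3,i=2
  bits 01111000010110000011101010101011 = 2019048107

2019048107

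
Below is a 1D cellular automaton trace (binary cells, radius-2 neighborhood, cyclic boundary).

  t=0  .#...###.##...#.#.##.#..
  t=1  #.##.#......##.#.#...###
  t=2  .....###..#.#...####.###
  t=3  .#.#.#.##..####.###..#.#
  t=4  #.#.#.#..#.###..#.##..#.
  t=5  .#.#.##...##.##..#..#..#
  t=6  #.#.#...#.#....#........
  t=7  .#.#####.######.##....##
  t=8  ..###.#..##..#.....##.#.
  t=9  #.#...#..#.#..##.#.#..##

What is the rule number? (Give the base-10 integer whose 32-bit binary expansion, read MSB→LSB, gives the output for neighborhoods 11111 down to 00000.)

1385401798

  [31] ##### => .  t=7,i=5
  [30] ####. => #  t=1,i=23
  [29] ###.# => .  t=0,i=7
  [28] ###.. => #  t=2,i=7
  [27] ##.## => .  t=0,i=8
  [26] ##.#. => .  t=0,i=20
  [25] ##..# => #  t=2,i=8
  [24] ##... => .  t=0,i=11
  [23] #.### => #  t=2,i=21
  [22] #.##. => .  t=0,i=9
  [21] #.#.# => .  t=0,i=16
  [20] #.#.. => #  t=0,i=21
  [19] #..## => .  t=3,i=10
  [18] #..#. => .  t=2,i=9
  [17] #...# => #  t=0,i=3
  [16] #.... => #  t=1,i=7
  [15] .#### => #  t=1,i=22
  [14] .###. => .  t=0,i=6
  [13] .##.# => .  t=0,i=19
  [12] .##.. => .  t=0,i=10
  [11] .#.## => #  t=0,i=17
  [10] .#.#. => #  t=0,i=15
  [9] .#..# => .  t=4,i=7
  [8] .#... => #  t=0,i=2
  [7] ..### => #  t=0,i=5
  [6] ..##. => #  t=1,i=12
  [5] ..#.# => .  t=0,i=14
  [4] ..#.. => .  t=0,i=1
  [3] ...## => .  t=0,i=4
  [2] ...#. => #  t=0,i=0
  [1] ....# => #  t=1,i=10
  [0] ..... => .  t=1,i=8
  bits 01010010100100111000110111000110 = 1385401798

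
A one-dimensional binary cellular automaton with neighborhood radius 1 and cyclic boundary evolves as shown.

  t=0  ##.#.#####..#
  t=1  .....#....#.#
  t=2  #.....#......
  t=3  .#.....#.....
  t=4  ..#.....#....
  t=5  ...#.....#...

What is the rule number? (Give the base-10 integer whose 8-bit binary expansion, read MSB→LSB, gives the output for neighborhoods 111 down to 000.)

  ###|.  b7=0 t=0,i=0
  ##.|.  b6=0 t=0,i=1
  #.#|.  b5=0 t=0,i=2
  #..|#  b4=1 t=0,i=10
  .##|#  b3=1 t=0,i=5
  .#.|.  b2=0 t=0,i=3
  ..#|.  b1=0 t=0,i=11
  ...|.  b0=0 t=1,i=1
  bits 00011000 = 24

24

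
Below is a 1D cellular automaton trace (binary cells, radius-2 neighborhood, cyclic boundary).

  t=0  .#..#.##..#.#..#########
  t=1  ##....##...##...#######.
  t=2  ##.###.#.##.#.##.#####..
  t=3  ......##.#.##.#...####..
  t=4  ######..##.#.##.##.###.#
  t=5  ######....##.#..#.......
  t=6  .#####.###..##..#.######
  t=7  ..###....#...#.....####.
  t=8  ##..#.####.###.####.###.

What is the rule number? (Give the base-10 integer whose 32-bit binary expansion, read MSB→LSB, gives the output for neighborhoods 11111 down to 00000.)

3564344351

  #####|#  b31=1 t=0,i=17
  ####.|#  b30=1 t=0,i=22
  ###.#|.  b29=0 t=0,i=23
  ###..|#  b28=1 t=2,i=21
  ##.##|.  b27=0 t=1,i=23
  ##.#.|#  b26=1 t=0,i=0
  ##..#|.  b25=0 t=0,i=8
  ##...|.  b24=0 t=1,i=2
  #.###|.  b23=0 t=2,i=3
  #.##.|#  b22=1 t=0,i=6
  #.#.#|#  b21=1 t=2,i=7
  #.#..|#  b20=1 t=0,i=1
  #..##|.  b19=0 t=0,i=14
  #..#.|.  b18=0 t=0,i=3
  #...#|#  b17=1 t=1,i=9
  #....|#  b16=1 t=1,i=3
  .####|#  b15=1 t=0,i=16
  .###.|.  b14=0 t=2,i=4
  .##.#|.  b13=0 t=2,i=1
  .##..|#  b12=1 t=0,i=7
  .#.##|.  b11=0 t=0,i=5
  .#.#.|#  b10=1 t=0,i=11
  .#..#|.  b9=0 t=0,i=2
  .#...|.  b8=0 t=3,i=15
  ..###|.  b7=0 t=0,i=15
  ..##.|.  b6=0 t=1,i=6
  ..#.#|.  b5=0 t=0,i=4
  ..#..|#  b4=1 t=5,i=16
  ...##|#  b3=1 t=1,i=5
  ...#.|#  b2=1 t=7,i=8
  ....#|#  b1=1 t=1,i=4
  .....|#  b0=1 t=3,i=0
  bits 11010100011100111001010000011111 = 3564344351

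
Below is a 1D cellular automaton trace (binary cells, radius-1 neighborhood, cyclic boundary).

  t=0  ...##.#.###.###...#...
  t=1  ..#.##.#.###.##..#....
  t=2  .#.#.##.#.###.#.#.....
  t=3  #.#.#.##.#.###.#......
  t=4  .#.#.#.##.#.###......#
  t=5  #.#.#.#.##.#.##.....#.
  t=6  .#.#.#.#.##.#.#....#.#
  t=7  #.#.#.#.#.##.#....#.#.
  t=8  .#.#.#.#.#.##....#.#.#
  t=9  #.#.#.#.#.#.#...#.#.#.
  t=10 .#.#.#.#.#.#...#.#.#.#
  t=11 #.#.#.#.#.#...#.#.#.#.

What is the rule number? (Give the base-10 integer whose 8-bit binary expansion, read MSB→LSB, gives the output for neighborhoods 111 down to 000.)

226

  nb ###: next=#  (t=0,i=9, bit7=1)
  nb ##.: next=#  (t=0,i=4, bit6=1)
  nb #.#: next=#  (t=0,i=5, bit5=1)
  nb #..: next=.  (t=0,i=15, bit4=0)
  nb .##: next=.  (t=0,i=3, bit3=0)
  nb .#.: next=.  (t=0,i=6, bit2=0)
  nb ..#: next=#  (t=0,i=2, bit1=1)
  nb ...: next=.  (t=0,i=0, bit0=0)
  bits 11100010 = 226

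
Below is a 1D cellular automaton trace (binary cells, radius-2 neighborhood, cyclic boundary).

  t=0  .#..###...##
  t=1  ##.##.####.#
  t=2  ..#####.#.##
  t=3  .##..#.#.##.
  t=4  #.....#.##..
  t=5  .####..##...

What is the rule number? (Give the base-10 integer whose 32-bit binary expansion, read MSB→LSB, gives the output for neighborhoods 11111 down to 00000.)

1574645131

  #####|.  b31=0 t=2,i=4
  ####.|#  b30=1 t=1,i=8
  ###.#|.  b29=0 t=1,i=1
  ###..|#  b28=1 t=0,i=6
  ##.##|#  b27=1 t=1,i=2
  ##.#.|#  b26=1 t=0,i=0
  ##..#|.  b25=0 t=2,i=0
  ##...|#  b24=1 t=0,i=7
  #.###|#  b23=1 t=1,i=6
  #.##.|#  b22=1 t=1,i=3
  #.#.#|.  b21=0 t=2,i=8
  #.#..|#  b20=1 t=0,i=1
  #..##|#  b19=1 t=0,i=3
  #..#.|.  b18=0 t=3,i=4
  #...#|#  b17=1 t=0,i=8
  #....|#  b16=1 t=4,i=2
  .####|.  b15=0 t=1,i=7
  .###.|.  b14=0 t=0,i=5
  .##.#|#  b13=1 t=0,i=11
  .##..|.  b12=0 t=2,i=11
  .#.##|#  b11=1 t=2,i=9
  .#.#.|#  b10=1 t=3,i=6
  .#..#|.  b9=0 t=0,i=2
  .#...|#  b8=1 t=4,i=1
  ..###|#  b7=1 t=0,i=4
  ..##.|.  b6=0 t=0,i=10
  ..#.#|.  b5=0 t=3,i=5
  ..#..|.  b4=0 t=4,i=0
  ...##|#  b3=1 t=0,i=9
  ...#.|.  b2=0 t=4,i=5
  ....#|#  b1=1 t=4,i=4
  .....|#  b0=1 t=4,i=3
  bits 01011101110110110010110110001011 = 1574645131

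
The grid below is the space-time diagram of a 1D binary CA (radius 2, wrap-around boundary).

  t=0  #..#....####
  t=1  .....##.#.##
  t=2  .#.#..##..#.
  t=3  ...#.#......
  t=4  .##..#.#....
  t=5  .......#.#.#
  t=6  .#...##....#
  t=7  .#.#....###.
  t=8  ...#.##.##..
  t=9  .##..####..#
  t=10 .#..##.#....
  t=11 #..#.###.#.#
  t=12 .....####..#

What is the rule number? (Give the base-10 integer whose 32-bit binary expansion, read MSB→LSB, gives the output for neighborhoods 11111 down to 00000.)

3973800070

  nb #####: next=#  (t=0,i=10, bit31=1)
  nb ####.: next=#  (t=0,i=11, bit30=1)
  nb ###.#: next=#  (t=11,i=7, bit29=1)
  nb ###..: next=.  (t=0,i=0, bit28=0)
  nb ##.##: next=#  (t=8,i=7, bit27=1)
  nb ##.#.: next=#  (t=1,i=7, bit26=1)
  nb ##..#: next=.  (t=0,i=1, bit25=0)
  nb ##...: next=.  (t=1,i=0, bit24=0)
  nb #.###: next=#  (t=11,i=5, bit23=1)
  nb #.##.: next=#  (t=1,i=10, bit22=1)
  nb #.#.#: next=.  (t=1,i=8, bit21=0)
  nb #.#..: next=#  (t=2,i=3, bit20=1)
  nb #..##: next=#  (t=2,i=5, bit19=1)
  nb #..#.: next=.  (t=0,i=2, bit18=0)
  nb #...#: next=#  (t=6,i=3, bit17=1)
  nb #....: next=#  (t=0,i=5, bit16=1)
  nb .####: next=.  (t=0,i=9, bit15=0)
  nb .###.: next=#  (t=7,i=9, bit14=1)
  nb .##.#: next=#  (t=1,i=6, bit13=1)
  nb .##..: next=.  (t=1,i=11, bit12=0)
  nb .#.##: next=.  (t=1,i=9, bit11=0)
  nb .#.#.: next=.  (t=2,i=2, bit10=0)
  nb .#..#: next=.  (t=2,i=4, bit9=0)
  nb .#...: next=.  (t=0,i=4, bit8=0)
  nb ..###: next=#  (t=0,i=8, bit7=1)
  nb ..##.: next=.  (t=1,i=5, bit6=0)
  nb ..#.#: next=.  (t=2,i=1, bit5=0)
  nb ..#..: next=.  (t=0,i=3, bit4=0)
  nb ...##: next=.  (t=0,i=7, bit3=0)
  nb ...#.: next=#  (t=3,i=2, bit2=1)
  nb ....#: next=#  (t=0,i=6, bit1=1)
  nb .....: next=.  (t=1,i=2, bit0=0)
  bits 11101100110110110110000010000110 = 3973800070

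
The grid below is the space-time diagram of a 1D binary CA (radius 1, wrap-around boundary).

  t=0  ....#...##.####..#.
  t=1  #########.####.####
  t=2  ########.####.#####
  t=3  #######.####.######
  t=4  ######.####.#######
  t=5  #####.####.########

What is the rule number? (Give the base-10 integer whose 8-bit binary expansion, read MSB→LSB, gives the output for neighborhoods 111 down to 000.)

  nb ###: next=#  (t=0,i=12, bit7=1)
  nb ##.: next=.  (t=0,i=9, bit6=0)
  nb #.#: next=#  (t=0,i=10, bit5=1)
  nb #..: next=#  (t=0,i=5, bit4=1)
  nb .##: next=#  (t=0,i=8, bit3=1)
  nb .#.: next=#  (t=0,i=4, bit2=1)
  nb ..#: next=#  (t=0,i=3, bit1=1)
  nb ...: next=#  (t=0,i=0, bit0=1)
  bits 10111111 = 191

191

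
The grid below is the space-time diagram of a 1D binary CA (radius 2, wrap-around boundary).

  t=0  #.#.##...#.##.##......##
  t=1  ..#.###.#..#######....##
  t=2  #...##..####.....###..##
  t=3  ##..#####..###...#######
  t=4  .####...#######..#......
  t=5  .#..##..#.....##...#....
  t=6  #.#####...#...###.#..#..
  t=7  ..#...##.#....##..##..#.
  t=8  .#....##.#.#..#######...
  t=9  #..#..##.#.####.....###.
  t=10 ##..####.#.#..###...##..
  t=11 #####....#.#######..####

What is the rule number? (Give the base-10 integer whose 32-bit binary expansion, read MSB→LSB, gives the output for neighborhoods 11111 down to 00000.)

469332676

  ##### -> .   bit 31 = 0  t=1,i=13
  ####. -> .   bit 30 = 0  t=1,i=16
  ###.# -> .   bit 29 = 0  t=0,i=0
  ###.. -> #   bit 28 = 1  t=1,i=17
  ##.## -> #   bit 27 = 1  t=0,i=13
  ##.#. -> .   bit 26 = 0  t=0,i=1
  ##..# -> #   bit 25 = 1  t=1,i=0
  ##... -> #   bit 24 = 1  t=0,i=6
  #.### -> #   bit 23 = 1  t=1,i=4
  #.##. -> #   bit 22 = 1  t=0,i=4
  #.#.# -> #   bit 21 = 1  t=0,i=2
  #.#.. -> #   bit 20 = 1  t=1,i=8
  #..## -> #   bit 19 = 1  t=1,i=10
  #..#. -> .   bit 18 = 0  t=1,i=1
  #...# -> .   bit 17 = 0  t=0,i=7
  #.... -> #   bit 16 = 1  t=0,i=17
  .#### -> .   bit 15 = 0  t=1,i=12
  .###. -> #   bit 14 = 1  t=0,i=23
  .##.# -> #   bit 13 = 1  t=0,i=12
  .##.. -> #   bit 12 = 1  t=0,i=5
  .#.## -> .   bit 11 = 0  t=0,i=3
  .#.#. -> .   bit 10 = 0  t=8,i=10
  .#..# -> #   bit 9 = 1  t=1,i=9
  .#... -> .   bit 8 = 0  t=4,i=18
  ..### -> #   bit 7 = 1  t=0,i=22
  ..##. -> #   bit 6 = 1  t=1,i=22
  ..#.# -> .   bit 5 = 0  t=0,i=9
  ..#.. -> .   bit 4 = 0  t=4,i=17
  ...## -> .   bit 3 = 0  t=0,i=21
  ...#. -> #   bit 2 = 1  t=0,i=8
  ....# -> .   bit 1 = 0  t=0,i=20
  ..... -> .   bit 0 = 0  t=0,i=18
  bits 00011011111110010111001011000100 = 469332676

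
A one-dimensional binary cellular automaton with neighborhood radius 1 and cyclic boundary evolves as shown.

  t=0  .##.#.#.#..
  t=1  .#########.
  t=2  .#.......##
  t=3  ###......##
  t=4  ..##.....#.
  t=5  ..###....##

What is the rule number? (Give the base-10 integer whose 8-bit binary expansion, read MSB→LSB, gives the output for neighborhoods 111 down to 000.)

  ### -> .   bit 7 = 0  t=1,i=2
  ##. -> #   bit 6 = 1  t=0,i=2
  #.# -> #   bit 5 = 1  t=0,i=3
  #.. -> #   bit 4 = 1  t=0,i=9
  .## -> #   bit 3 = 1  t=0,i=1
  .#. -> #   bit 2 = 1  t=0,i=4
  ..# -> .   bit 1 = 0  t=0,i=0
  ... -> .   bit 0 = 0  t=0,i=10
  bits 01111100 = 124

124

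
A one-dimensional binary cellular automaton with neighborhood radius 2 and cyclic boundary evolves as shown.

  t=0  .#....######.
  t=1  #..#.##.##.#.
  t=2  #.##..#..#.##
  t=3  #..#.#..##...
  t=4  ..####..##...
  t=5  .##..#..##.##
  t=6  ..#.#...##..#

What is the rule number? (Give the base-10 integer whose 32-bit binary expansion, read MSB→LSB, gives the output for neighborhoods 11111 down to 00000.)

  nb #####: next=#  (t=0,i=8, bit31=1)
  nb ####.: next=.  (t=0,i=10, bit30=0)
  nb ###.#: next=#  (t=2,i=0, bit29=1)
  nb ###..: next=#  (t=0,i=11, bit28=1)
  nb ##.##: next=.  (t=1,i=7, bit27=0)
  nb ##.#.: next=.  (t=1,i=10, bit26=0)
  nb ##..#: next=.  (t=0,i=12, bit25=0)
  nb ##...: next=.  (t=3,i=10, bit24=0)
  nb #.###: next=.  (t=2,i=11, bit23=0)
  nb #.##.: next=.  (t=1,i=5, bit22=0)
  nb #.#.#: next=#  (t=1,i=11, bit21=1)
  nb #.#..: next=#  (t=1,i=0, bit20=1)
  nb #..##: next=.  (t=3,i=7, bit19=0)
  nb #..#.: next=#  (t=0,i=0, bit18=1)
  nb #...#: next=.  (t=3,i=11, bit17=0)
  nb #....: next=#  (t=0,i=3, bit16=1)
  nb .####: next=.  (t=0,i=7, bit15=0)
  nb .###.: next=.  (t=2,i=12, bit14=0)
  nb .##.#: next=#  (t=1,i=6, bit13=1)
  nb .##..: next=#  (t=2,i=3, bit12=1)
  nb .#.##: next=.  (t=1,i=4, bit11=0)
  nb .#.#.: next=#  (t=1,i=12, bit10=1)
  nb .#..#: next=.  (t=1,i=1, bit9=0)
  nb .#...: next=.  (t=0,i=2, bit8=0)
  nb ..###: next=#  (t=0,i=6, bit7=1)
  nb ..##.: next=#  (t=3,i=8, bit6=1)
  nb ..#.#: next=#  (t=1,i=3, bit5=1)
  nb ..#..: next=.  (t=0,i=1, bit4=0)
  nb ...##: next=#  (t=0,i=5, bit3=1)
  nb ...#.: next=.  (t=3,i=12, bit2=0)
  nb ....#: next=.  (t=0,i=4, bit1=0)
  nb .....: next=#  (t=4,i=12, bit0=1)
  bits 10110000001101010011010011101001 = 2956276969

2956276969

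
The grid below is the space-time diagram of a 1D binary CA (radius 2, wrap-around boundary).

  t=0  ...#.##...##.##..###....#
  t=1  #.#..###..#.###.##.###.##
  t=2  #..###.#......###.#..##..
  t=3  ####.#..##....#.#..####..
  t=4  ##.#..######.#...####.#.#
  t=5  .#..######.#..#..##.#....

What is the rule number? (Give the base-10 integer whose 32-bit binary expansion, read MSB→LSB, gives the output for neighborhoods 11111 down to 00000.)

  #####|#  b31=1 t=4,i=8
  ####.|.  b30=0 t=3,i=2
  ###.#|#  b29=1 t=1,i=0
  ###..|#  b28=1 t=0,i=19
  ##.##|#  b27=1 t=0,i=12
  ##.#.|.  b26=0 t=1,i=1
  ##..#|.  b25=0 t=0,i=15
  ##...|#  b24=1 t=0,i=7
  #.###|.  b23=0 t=1,i=12
  #.##.|#  b22=1 t=0,i=5
  #.#.#|.  b21=0 t=4,i=22
  #.#..|.  b20=0 t=1,i=2
  #..##|#  b19=1 t=0,i=16
  #..#.|.  b18=0 t=1,i=9
  #...#|.  b17=0 t=0,i=1
  #....|#  b16=1 t=0,i=21
  .####|#  b15=1 t=3,i=1
  .###.|.  b14=0 t=0,i=18
  .##.#|.  b13=0 t=0,i=11
  .##..|#  b12=1 t=0,i=6
  .#.##|.  b11=0 t=0,i=4
  .#.#.|.  b10=0 t=3,i=15
  .#..#|#  b9=1 t=1,i=3
  .#...|#  b8=1 t=0,i=0
  ..###|#  b7=1 t=0,i=17
  ..##.|#  b6=1 t=0,i=10
  ..#.#|.  b5=0 t=0,i=3
  ..#..|#  b4=1 t=0,i=24
  ...##|.  b3=0 t=0,i=9
  ...#.|#  b2=1 t=0,i=2
  ....#|.  b1=0 t=0,i=22
  .....|.  b0=0 t=2,i=10
  bits 10111001010010011001001111010100 = 3108606932

3108606932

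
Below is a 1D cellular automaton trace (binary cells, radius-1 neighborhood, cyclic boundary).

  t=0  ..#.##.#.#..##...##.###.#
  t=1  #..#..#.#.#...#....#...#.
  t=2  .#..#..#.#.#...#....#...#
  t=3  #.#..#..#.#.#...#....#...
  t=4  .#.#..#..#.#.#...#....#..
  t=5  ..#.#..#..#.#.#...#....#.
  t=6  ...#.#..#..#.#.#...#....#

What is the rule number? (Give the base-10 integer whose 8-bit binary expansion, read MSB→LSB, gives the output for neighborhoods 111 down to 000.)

48

  nb ###: next=.  (t=0,i=21, bit7=0)
  nb ##.: next=.  (t=0,i=5, bit6=0)
  nb #.#: next=#  (t=0,i=3, bit5=1)
  nb #..: next=#  (t=0,i=0, bit4=1)
  nb .##: next=.  (t=0,i=4, bit3=0)
  nb .#.: next=.  (t=0,i=2, bit2=0)
  nb ..#: next=.  (t=0,i=1, bit1=0)
  nb ...: next=.  (t=0,i=15, bit0=0)
  bits 00110000 = 48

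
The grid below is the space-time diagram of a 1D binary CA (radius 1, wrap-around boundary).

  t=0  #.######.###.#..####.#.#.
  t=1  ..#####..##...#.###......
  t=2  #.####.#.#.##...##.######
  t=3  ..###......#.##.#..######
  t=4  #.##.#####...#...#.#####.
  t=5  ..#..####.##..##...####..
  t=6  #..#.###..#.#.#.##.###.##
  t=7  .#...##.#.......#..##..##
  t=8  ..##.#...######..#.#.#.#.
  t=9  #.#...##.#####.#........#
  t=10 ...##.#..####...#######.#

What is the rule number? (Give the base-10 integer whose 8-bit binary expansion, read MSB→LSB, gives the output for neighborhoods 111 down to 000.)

  nb ###: next=#  (t=0,i=3, bit7=1)
  nb ##.: next=.  (t=0,i=7, bit6=0)
  nb #.#: next=.  (t=0,i=1, bit5=0)
  nb #..: next=#  (t=0,i=14, bit4=1)
  nb .##: next=#  (t=0,i=2, bit3=1)
  nb .#.: next=.  (t=0,i=0, bit2=0)
  nb ..#: next=.  (t=0,i=15, bit1=0)
  nb ...: next=#  (t=1,i=0, bit0=1)
  bits 10011001 = 153

153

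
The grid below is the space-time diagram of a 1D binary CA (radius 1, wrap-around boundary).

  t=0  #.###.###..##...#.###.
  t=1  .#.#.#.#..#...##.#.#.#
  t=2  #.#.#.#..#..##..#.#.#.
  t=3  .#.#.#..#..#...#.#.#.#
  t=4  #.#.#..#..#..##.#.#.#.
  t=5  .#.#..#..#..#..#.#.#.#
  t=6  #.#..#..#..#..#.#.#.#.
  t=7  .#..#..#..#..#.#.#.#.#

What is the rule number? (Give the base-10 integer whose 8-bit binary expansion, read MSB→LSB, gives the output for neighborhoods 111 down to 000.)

163

  ### -> #   bit 7 = 1  t=0,i=3
  ##. -> .   bit 6 = 0  t=0,i=4
  #.# -> #   bit 5 = 1  t=0,i=1
  #.. -> .   bit 4 = 0  t=0,i=9
  .## -> .   bit 3 = 0  t=0,i=2
  .#. -> .   bit 2 = 0  t=0,i=0
  ..# -> #   bit 1 = 1  t=0,i=10
  ... -> #   bit 0 = 1  t=0,i=14
  bits 10100011 = 163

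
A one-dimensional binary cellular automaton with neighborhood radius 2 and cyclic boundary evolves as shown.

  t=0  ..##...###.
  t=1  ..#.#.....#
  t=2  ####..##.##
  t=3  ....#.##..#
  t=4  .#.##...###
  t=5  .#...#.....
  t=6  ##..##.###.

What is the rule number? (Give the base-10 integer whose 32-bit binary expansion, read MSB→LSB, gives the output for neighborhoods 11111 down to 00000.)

  [31] ##### => .  t=2,i=0
  [30] ####. => .  t=2,i=2
  [29] ###.# => .  t=4,i=10
  [28] ###.. => .  t=0,i=9
  [27] ##.## => .  t=2,i=8
  [26] ##.#. => .  t=4,i=0
  [25] ##..# => #  t=2,i=4
  [24] ##... => #  t=0,i=4
  [23] #.### => .  t=2,i=9
  [22] #.##. => .  t=3,i=6
  [21] #.#.# => #  t=4,i=1
  [20] #.#.. => .  t=1,i=4
  [19] #..## => .  t=2,i=5
  [18] #..#. => #  t=1,i=1
  [17] #...# => .  t=0,i=0
  [16] #.... => #  t=1,i=6
  [15] .#### => #  t=2,i=10
  [14] .###. => .  t=0,i=8
  [13] .##.# => #  t=2,i=7
  [12] .##.. => .  t=0,i=3
  [11] .#.## => .  t=3,i=5
  [10] .#.#. => #  t=1,i=3
  [9] .#..# => #  t=1,i=0
  [8] .#... => .  t=1,i=5
  [7] ..### => .  t=0,i=7
  [6] ..##. => #  t=0,i=2
  [5] ..#.# => #  t=1,i=2
  [4] ..#.. => #  t=1,i=10
  [3] ...## => .  t=0,i=1
  [2] ...#. => #  t=1,i=9
  [1] ....# => .  t=1,i=8
  [0] ..... => #  t=1,i=7
  bits 00000011001001011010011001110101 = 52799093

52799093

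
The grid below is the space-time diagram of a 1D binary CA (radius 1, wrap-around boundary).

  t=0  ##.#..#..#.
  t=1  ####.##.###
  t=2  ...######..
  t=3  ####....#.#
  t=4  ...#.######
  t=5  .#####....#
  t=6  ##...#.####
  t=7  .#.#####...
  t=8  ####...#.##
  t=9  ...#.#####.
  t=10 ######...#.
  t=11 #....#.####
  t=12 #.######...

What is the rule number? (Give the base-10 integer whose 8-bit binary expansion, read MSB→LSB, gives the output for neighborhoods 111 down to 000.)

111

  ###|.  b7=0 t=1,i=0
  ##.|#  b6=1 t=0,i=1
  #.#|#  b5=1 t=0,i=2
  #..|.  b4=0 t=0,i=4
  .##|#  b3=1 t=0,i=0
  .#.|#  b2=1 t=0,i=3
  ..#|#  b1=1 t=0,i=5
  ...|#  b0=1 t=2,i=0
  bits 01101111 = 111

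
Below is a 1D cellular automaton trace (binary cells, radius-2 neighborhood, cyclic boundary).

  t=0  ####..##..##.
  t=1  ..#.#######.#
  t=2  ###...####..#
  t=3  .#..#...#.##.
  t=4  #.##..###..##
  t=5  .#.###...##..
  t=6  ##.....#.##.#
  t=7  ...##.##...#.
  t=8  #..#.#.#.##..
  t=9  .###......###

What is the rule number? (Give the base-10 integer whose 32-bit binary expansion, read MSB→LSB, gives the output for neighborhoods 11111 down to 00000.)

  ##### -> #   bit 31 = 1  t=1,i=6
  ####. -> #   bit 30 = 1  t=0,i=2
  ###.# -> .   bit 29 = 0  t=1,i=10
  ###.. -> .   bit 28 = 0  t=0,i=3
  ##.## -> #   bit 27 = 1  t=0,i=12
  ##.#. -> .   bit 26 = 0  t=1,i=11
  ##..# -> #   bit 25 = 1  t=0,i=4
  ##... -> .   bit 24 = 0  t=2,i=3
  #.### -> .   bit 23 = 0  t=0,i=0
  #.##. -> .   bit 22 = 0  t=3,i=10
  #.#.# -> .   bit 21 = 0  t=8,i=5
  #.#.. -> #   bit 20 = 1  t=1,i=12
  #..## -> #   bit 19 = 1  t=0,i=5
  #..#. -> #   bit 18 = 1  t=1,i=1
  #...# -> #   bit 17 = 1  t=2,i=4
  #.... -> #   bit 16 = 1  t=6,i=3
  .#### -> .   bit 15 = 0  t=0,i=1
  .###. -> .   bit 14 = 0  t=4,i=7
  .##.# -> .   bit 13 = 0  t=0,i=11
  .##.. -> #   bit 12 = 1  t=0,i=7
  .#.## -> .   bit 11 = 0  t=1,i=3
  .#.#. -> .   bit 10 = 0  t=8,i=4
  .#..# -> #   bit 9 = 1  t=1,i=0
  .#... -> .   bit 8 = 0  t=3,i=5
  ..### -> .   bit 7 = 0  t=2,i=6
  ..##. -> #   bit 6 = 1  t=0,i=6
  ..#.# -> #   bit 5 = 1  t=1,i=2
  ..#.. -> .   bit 4 = 0  t=3,i=1
  ...## -> .   bit 3 = 0  t=2,i=5
  ...#. -> #   bit 2 = 1  t=3,i=7
  ....# -> .   bit 1 = 0  t=6,i=5
  ..... -> #   bit 0 = 1  t=6,i=4
  bits 11001010000111110001001001100101 = 3391033957

3391033957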